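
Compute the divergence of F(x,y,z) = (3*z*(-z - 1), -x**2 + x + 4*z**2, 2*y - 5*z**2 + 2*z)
2 - 10*z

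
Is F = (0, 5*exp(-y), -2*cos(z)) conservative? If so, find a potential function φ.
Yes, F is conservative. φ = -2*sin(z) - 5*exp(-y)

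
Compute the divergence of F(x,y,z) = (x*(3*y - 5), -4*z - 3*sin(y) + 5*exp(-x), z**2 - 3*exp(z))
3*y + 2*z - 3*exp(z) - 3*cos(y) - 5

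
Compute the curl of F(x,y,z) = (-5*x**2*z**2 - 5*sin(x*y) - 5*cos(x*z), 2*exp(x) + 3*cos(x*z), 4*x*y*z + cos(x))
(x*(4*z + 3*sin(x*z)), -10*x**2*z + 5*x*sin(x*z) - 4*y*z + sin(x), 5*x*cos(x*y) - 3*z*sin(x*z) + 2*exp(x))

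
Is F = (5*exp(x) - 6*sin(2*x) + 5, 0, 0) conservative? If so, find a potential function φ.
Yes, F is conservative. φ = 5*x + 5*exp(x) + 3*cos(2*x)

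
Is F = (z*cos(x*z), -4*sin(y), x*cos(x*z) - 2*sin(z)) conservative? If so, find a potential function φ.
Yes, F is conservative. φ = sin(x*z) + 4*cos(y) + 2*cos(z)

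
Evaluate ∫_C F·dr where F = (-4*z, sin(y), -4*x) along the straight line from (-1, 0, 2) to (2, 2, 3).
-31 - cos(2)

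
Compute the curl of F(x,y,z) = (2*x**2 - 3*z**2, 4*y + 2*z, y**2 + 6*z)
(2*y - 2, -6*z, 0)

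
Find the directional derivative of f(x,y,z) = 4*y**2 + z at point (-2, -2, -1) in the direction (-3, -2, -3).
29*sqrt(22)/22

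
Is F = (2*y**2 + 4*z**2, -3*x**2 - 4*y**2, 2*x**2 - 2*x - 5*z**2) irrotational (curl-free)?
No, ∇×F = (0, -4*x + 8*z + 2, -6*x - 4*y)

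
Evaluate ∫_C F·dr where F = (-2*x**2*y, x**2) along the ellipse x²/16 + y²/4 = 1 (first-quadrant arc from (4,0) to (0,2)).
64/3 + 16*pi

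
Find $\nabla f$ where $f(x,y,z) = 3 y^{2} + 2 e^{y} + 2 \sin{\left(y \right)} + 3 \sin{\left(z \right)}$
(0, 6*y + 2*exp(y) + 2*cos(y), 3*cos(z))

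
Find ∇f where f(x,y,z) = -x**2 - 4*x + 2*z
(-2*x - 4, 0, 2)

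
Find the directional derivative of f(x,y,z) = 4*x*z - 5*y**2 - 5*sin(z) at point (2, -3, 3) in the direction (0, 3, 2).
2*sqrt(13)*(53 - 5*cos(3))/13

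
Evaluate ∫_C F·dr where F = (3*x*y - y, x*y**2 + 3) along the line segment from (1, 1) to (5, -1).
-16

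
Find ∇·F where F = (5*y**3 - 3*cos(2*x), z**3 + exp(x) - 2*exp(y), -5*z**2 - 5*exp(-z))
-10*z - 2*exp(y) + 6*sin(2*x) + 5*exp(-z)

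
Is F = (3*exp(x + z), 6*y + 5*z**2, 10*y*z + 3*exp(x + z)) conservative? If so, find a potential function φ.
Yes, F is conservative. φ = 3*y**2 + 5*y*z**2 + 3*exp(x + z)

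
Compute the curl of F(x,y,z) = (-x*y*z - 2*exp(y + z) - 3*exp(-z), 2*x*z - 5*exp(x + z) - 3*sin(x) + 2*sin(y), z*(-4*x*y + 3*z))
(-4*x*z - 2*x + 5*exp(x + z), -x*y + 4*y*z - 2*exp(y + z) + 3*exp(-z), x*z + 2*z - 5*exp(x + z) + 2*exp(y + z) - 3*cos(x))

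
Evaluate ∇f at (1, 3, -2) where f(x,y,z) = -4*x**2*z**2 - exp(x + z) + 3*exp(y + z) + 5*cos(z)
(-32 - exp(-1), 3*E, -exp(-1) + 5*sin(2) + 3*E + 16)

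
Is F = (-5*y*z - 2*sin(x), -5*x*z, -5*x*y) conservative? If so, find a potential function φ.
Yes, F is conservative. φ = -5*x*y*z + 2*cos(x)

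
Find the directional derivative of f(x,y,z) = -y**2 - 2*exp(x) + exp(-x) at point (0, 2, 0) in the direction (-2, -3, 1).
9*sqrt(14)/7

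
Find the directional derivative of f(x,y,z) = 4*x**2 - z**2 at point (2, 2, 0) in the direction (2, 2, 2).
16*sqrt(3)/3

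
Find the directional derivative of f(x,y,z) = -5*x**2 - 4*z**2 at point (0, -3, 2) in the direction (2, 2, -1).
16/3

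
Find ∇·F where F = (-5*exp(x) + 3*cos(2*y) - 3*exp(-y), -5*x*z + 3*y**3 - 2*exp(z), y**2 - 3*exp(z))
9*y**2 - 5*exp(x) - 3*exp(z)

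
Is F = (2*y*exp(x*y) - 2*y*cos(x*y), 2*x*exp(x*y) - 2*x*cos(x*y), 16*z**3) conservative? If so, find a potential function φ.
Yes, F is conservative. φ = 4*z**4 + 2*exp(x*y) - 2*sin(x*y)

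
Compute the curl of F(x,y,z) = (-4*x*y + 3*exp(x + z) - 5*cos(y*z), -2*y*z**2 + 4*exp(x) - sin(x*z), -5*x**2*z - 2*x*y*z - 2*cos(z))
(-2*x*z + x*cos(x*z) + 4*y*z, 10*x*z + 2*y*z + 5*y*sin(y*z) + 3*exp(x + z), 4*x - 5*z*sin(y*z) - z*cos(x*z) + 4*exp(x))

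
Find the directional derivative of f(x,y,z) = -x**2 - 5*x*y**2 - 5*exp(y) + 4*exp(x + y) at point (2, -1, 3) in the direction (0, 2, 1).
2*sqrt(5)*(-cosh(1) + 9*sinh(1) + 20)/5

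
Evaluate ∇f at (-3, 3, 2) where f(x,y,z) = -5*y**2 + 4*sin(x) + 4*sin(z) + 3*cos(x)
(4*cos(3) + 3*sin(3), -30, 4*cos(2))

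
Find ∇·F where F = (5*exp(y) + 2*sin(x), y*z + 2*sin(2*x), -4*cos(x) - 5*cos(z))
z + 5*sin(z) + 2*cos(x)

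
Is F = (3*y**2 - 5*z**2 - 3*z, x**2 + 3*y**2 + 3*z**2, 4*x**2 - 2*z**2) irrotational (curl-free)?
No, ∇×F = (-6*z, -8*x - 10*z - 3, 2*x - 6*y)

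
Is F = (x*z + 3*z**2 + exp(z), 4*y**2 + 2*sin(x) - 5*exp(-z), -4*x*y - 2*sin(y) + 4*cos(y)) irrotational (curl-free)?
No, ∇×F = (-4*x - 4*sin(y) - 2*cos(y) - 5*exp(-z), x + 4*y + 6*z + exp(z), 2*cos(x))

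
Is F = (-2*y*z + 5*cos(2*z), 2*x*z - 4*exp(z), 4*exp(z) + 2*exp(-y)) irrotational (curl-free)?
No, ∇×F = (-2*x + 4*exp(z) - 2*exp(-y), -2*y - 10*sin(2*z), 4*z)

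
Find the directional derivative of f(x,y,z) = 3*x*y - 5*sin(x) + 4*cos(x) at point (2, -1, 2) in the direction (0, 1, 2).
6*sqrt(5)/5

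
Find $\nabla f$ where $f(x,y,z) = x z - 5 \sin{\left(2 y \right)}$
(z, -10*cos(2*y), x)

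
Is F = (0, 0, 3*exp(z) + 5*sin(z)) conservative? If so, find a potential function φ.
Yes, F is conservative. φ = 3*exp(z) - 5*cos(z)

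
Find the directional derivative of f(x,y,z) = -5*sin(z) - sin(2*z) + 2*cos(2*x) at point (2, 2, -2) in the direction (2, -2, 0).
-2*sqrt(2)*sin(4)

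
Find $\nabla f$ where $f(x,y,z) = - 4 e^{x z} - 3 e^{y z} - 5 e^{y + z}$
(-4*z*exp(x*z), -3*z*exp(y*z) - 5*exp(y + z), -4*x*exp(x*z) - 3*y*exp(y*z) - 5*exp(y + z))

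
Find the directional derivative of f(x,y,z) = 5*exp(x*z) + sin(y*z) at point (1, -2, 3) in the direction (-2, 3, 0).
3*sqrt(13)*(-10*exp(3) + 3*cos(6))/13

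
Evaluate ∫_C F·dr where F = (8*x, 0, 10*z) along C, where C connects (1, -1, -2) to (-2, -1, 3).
37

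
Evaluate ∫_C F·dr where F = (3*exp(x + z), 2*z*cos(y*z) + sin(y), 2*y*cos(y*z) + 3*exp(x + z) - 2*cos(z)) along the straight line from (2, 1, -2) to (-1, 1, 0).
-3 + 3*exp(-1)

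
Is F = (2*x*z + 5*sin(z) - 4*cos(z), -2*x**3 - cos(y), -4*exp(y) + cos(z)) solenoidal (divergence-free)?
No, ∇·F = 2*z + sin(y) - sin(z)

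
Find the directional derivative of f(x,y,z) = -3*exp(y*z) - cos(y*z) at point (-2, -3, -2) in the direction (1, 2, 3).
13*sqrt(14)*(-sin(6) + 3*exp(6))/14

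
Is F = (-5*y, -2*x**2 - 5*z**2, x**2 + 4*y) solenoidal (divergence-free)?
Yes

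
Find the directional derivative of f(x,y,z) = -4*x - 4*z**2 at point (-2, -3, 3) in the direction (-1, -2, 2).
-44/3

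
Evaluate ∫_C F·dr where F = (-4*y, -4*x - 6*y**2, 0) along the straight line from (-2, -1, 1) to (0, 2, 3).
-10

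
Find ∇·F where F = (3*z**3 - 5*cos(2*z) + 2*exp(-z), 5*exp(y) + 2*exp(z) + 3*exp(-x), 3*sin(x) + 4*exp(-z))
5*exp(y) - 4*exp(-z)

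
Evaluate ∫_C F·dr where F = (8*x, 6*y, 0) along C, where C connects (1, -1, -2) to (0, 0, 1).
-7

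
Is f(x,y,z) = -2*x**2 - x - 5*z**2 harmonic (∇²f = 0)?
No, ∇²f = -14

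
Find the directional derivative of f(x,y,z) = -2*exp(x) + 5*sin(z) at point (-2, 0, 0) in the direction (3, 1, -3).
3*sqrt(19)*(-5*exp(2) - 2)*exp(-2)/19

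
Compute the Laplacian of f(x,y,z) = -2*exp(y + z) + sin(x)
-4*exp(y + z) - sin(x)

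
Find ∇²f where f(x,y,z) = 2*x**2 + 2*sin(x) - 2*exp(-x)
-2*sin(x) + 4 - 2*exp(-x)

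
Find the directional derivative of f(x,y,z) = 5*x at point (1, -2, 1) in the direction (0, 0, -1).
0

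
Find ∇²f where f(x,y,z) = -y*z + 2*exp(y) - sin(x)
2*exp(y) + sin(x)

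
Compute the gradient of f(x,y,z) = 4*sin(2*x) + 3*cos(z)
(8*cos(2*x), 0, -3*sin(z))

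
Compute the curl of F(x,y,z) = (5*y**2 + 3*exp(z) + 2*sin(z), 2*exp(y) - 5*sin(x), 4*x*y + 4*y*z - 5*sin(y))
(4*x + 4*z - 5*cos(y), -4*y + 3*exp(z) + 2*cos(z), -10*y - 5*cos(x))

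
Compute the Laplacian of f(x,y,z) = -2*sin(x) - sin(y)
2*sin(x) + sin(y)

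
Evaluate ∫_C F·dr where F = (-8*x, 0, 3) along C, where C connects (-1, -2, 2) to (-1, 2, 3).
3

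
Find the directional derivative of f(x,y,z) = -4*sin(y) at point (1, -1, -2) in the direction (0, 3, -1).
-6*sqrt(10)*cos(1)/5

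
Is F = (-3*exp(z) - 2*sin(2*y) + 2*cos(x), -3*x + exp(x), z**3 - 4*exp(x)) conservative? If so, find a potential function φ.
No, ∇×F = (0, 4*exp(x) - 3*exp(z), exp(x) + 4*cos(2*y) - 3) ≠ 0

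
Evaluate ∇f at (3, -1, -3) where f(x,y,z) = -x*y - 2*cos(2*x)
(4*sin(6) + 1, -3, 0)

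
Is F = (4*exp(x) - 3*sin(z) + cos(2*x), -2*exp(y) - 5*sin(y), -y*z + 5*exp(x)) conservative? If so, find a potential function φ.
No, ∇×F = (-z, -5*exp(x) - 3*cos(z), 0) ≠ 0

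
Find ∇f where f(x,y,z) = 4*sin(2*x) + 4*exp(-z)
(8*cos(2*x), 0, -4*exp(-z))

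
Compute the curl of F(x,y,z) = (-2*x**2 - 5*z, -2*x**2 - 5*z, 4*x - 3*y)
(2, -9, -4*x)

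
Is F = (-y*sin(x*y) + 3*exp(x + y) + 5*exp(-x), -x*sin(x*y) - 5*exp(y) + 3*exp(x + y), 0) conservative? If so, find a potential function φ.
Yes, F is conservative. φ = -5*exp(y) + 3*exp(x + y) + cos(x*y) - 5*exp(-x)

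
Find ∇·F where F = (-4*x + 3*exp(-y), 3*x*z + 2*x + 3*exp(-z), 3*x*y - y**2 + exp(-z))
-4 - exp(-z)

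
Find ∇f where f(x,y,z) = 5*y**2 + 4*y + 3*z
(0, 10*y + 4, 3)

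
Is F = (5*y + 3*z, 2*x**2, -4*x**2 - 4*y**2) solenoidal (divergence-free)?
Yes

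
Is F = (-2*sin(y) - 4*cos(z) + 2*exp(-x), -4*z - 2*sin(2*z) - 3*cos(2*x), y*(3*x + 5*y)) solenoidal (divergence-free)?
No, ∇·F = -2*exp(-x)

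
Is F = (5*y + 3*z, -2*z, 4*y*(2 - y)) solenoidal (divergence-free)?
Yes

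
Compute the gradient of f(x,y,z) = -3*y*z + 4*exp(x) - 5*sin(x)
(4*exp(x) - 5*cos(x), -3*z, -3*y)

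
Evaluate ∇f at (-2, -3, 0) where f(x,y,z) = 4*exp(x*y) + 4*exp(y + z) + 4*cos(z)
(-12*exp(6), 4*(1 - 2*exp(9))*exp(-3), 4*exp(-3))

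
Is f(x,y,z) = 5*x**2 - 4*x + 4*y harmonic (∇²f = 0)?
No, ∇²f = 10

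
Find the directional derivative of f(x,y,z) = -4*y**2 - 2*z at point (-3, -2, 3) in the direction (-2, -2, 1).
-34/3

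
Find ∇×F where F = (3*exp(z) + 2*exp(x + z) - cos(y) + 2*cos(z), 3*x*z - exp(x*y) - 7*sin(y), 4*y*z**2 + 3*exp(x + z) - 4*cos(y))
(-3*x + 4*z**2 + 4*sin(y), 3*exp(z) - exp(x + z) - 2*sin(z), -y*exp(x*y) + 3*z - sin(y))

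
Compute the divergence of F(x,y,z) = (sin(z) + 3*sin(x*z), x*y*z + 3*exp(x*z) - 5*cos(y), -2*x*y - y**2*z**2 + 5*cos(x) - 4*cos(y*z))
x*z - 2*y**2*z + 4*y*sin(y*z) + 3*z*cos(x*z) + 5*sin(y)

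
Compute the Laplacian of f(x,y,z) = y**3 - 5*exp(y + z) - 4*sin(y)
6*y - 10*exp(y + z) + 4*sin(y)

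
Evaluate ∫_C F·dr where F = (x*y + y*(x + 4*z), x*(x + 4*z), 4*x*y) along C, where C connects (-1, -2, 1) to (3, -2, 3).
-96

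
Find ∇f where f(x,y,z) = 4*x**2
(8*x, 0, 0)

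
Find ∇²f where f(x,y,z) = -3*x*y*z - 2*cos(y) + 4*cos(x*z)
-4*x**2*cos(x*z) - 4*z**2*cos(x*z) + 2*cos(y)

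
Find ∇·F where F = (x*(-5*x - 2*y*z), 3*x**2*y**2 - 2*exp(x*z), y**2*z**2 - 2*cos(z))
6*x**2*y - 10*x + 2*y**2*z - 2*y*z + 2*sin(z)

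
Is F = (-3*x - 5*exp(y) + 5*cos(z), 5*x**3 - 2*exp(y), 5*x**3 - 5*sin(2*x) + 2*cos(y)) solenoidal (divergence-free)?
No, ∇·F = -2*exp(y) - 3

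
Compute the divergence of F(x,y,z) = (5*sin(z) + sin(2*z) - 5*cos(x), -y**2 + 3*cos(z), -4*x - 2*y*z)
-4*y + 5*sin(x)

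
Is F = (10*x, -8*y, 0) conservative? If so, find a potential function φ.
Yes, F is conservative. φ = 5*x**2 - 4*y**2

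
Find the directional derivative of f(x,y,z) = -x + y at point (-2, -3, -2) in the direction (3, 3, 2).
0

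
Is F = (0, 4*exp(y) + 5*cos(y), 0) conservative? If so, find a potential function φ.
Yes, F is conservative. φ = 4*exp(y) + 5*sin(y)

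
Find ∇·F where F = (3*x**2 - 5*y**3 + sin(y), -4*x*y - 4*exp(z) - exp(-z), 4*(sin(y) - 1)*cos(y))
2*x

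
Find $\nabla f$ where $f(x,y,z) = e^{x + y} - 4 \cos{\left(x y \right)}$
(4*y*sin(x*y) + exp(x + y), 4*x*sin(x*y) + exp(x + y), 0)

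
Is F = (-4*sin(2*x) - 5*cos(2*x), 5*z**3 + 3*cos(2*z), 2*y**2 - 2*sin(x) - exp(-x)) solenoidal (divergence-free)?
No, ∇·F = 10*sin(2*x) - 8*cos(2*x)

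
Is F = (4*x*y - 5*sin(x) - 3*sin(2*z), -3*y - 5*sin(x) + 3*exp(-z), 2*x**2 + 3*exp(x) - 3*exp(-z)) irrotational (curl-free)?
No, ∇×F = (3*exp(-z), -4*x - 3*exp(x) - 6*cos(2*z), -4*x - 5*cos(x))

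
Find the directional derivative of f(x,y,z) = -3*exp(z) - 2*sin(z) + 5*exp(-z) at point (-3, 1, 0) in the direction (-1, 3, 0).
0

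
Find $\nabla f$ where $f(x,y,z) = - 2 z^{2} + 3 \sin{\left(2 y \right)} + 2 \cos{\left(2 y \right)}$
(0, -4*sin(2*y) + 6*cos(2*y), -4*z)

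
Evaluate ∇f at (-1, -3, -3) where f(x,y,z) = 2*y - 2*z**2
(0, 2, 12)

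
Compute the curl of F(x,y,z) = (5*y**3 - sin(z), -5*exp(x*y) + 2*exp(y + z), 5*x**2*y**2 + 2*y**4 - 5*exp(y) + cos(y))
(10*x**2*y + 8*y**3 - 5*exp(y) - 2*exp(y + z) - sin(y), -10*x*y**2 - cos(z), 5*y*(-3*y - exp(x*y)))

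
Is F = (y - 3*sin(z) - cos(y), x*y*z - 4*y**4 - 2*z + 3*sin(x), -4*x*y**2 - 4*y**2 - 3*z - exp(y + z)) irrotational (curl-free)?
No, ∇×F = (-9*x*y - 8*y - exp(y + z) + 2, 4*y**2 - 3*cos(z), y*z - sin(y) + 3*cos(x) - 1)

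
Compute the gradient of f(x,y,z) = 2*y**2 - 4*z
(0, 4*y, -4)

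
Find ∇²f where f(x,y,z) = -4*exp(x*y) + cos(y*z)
-4*x**2*exp(x*y) - 4*y**2*exp(x*y) - y**2*cos(y*z) - z**2*cos(y*z)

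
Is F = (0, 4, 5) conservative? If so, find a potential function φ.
Yes, F is conservative. φ = 4*y + 5*z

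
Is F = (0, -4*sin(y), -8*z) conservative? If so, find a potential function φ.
Yes, F is conservative. φ = -4*z**2 + 4*cos(y)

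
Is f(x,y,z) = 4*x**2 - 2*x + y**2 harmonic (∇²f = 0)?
No, ∇²f = 10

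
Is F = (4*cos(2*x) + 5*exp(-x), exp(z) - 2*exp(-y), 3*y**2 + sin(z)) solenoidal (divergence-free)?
No, ∇·F = -8*sin(2*x) + cos(z) + 2*exp(-y) - 5*exp(-x)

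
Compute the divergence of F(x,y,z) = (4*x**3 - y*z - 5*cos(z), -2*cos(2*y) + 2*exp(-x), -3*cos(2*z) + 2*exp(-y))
12*x**2 + 4*sin(2*y) + 6*sin(2*z)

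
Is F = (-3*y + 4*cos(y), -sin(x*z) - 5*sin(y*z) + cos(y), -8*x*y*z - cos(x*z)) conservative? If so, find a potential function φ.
No, ∇×F = (-8*x*z + x*cos(x*z) + 5*y*cos(y*z), z*(8*y - sin(x*z)), -z*cos(x*z) + 4*sin(y) + 3) ≠ 0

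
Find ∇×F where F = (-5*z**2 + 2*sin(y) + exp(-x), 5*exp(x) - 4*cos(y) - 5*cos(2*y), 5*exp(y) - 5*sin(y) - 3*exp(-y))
(5*exp(y) - 5*cos(y) + 3*exp(-y), -10*z, 5*exp(x) - 2*cos(y))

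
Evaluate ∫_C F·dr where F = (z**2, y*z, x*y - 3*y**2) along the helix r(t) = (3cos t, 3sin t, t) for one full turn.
3*pi*(-21 + 8*pi)/2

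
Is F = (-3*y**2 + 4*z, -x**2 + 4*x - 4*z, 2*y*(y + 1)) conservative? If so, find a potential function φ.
No, ∇×F = (4*y + 6, 4, -2*x + 6*y + 4) ≠ 0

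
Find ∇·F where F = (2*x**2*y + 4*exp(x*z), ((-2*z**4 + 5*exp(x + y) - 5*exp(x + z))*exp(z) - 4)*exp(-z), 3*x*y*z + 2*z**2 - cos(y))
7*x*y + 4*z*exp(x*z) + 4*z + 5*exp(x + y)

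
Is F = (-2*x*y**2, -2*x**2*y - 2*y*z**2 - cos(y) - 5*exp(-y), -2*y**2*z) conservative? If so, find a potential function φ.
Yes, F is conservative. φ = -x**2*y**2 - y**2*z**2 - sin(y) + 5*exp(-y)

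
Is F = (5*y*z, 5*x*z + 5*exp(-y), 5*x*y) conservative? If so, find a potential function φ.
Yes, F is conservative. φ = 5*x*y*z - 5*exp(-y)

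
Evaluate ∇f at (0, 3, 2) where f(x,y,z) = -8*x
(-8, 0, 0)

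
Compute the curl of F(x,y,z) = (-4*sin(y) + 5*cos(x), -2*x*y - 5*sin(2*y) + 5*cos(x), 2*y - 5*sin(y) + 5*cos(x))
(2 - 5*cos(y), 5*sin(x), -2*y - 5*sin(x) + 4*cos(y))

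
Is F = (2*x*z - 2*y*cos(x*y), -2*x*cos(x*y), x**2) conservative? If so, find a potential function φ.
Yes, F is conservative. φ = x**2*z - 2*sin(x*y)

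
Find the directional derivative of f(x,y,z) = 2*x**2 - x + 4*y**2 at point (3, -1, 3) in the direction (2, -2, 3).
38*sqrt(17)/17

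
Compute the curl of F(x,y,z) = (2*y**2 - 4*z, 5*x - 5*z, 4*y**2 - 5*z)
(8*y + 5, -4, 5 - 4*y)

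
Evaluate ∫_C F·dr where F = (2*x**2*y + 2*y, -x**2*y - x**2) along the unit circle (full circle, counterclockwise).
-5*pi/2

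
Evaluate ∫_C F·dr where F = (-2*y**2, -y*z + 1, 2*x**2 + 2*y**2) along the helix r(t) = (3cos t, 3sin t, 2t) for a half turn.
72 + 81*pi/2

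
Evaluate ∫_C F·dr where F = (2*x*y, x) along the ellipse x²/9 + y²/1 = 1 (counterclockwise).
3*pi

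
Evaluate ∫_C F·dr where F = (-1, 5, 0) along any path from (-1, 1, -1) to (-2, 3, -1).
11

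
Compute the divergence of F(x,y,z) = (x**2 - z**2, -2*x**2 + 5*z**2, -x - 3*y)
2*x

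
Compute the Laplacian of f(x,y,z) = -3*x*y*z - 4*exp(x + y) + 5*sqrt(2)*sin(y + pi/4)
-8*exp(x + y) - 5*sqrt(2)*sin(y + pi/4)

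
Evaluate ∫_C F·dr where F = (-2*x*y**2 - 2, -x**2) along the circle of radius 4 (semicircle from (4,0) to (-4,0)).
16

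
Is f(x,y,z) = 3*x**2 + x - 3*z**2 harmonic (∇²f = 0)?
Yes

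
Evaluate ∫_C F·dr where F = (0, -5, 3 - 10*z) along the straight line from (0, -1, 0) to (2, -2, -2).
-21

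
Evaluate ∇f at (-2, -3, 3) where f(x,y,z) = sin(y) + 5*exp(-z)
(0, cos(3), -5*exp(-3))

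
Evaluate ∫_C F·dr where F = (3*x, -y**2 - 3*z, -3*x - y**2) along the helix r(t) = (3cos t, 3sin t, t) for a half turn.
18 - 9*pi/2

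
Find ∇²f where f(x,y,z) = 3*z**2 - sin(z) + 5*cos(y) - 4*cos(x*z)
4*x**2*cos(x*z) + 4*z**2*cos(x*z) + sin(z) - 5*cos(y) + 6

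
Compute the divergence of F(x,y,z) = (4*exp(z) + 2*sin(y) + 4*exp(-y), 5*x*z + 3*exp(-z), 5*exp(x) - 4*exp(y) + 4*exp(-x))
0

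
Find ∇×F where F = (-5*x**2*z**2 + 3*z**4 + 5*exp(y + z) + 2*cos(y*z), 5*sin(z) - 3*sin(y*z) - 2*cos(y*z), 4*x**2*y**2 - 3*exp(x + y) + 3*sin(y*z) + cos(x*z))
(8*x**2*y - 2*y*sin(y*z) + 3*y*cos(y*z) + 3*z*cos(y*z) - 3*exp(x + y) - 5*cos(z), -10*x**2*z - 8*x*y**2 - 2*y*sin(y*z) + 12*z**3 + z*sin(x*z) + 3*exp(x + y) + 5*exp(y + z), 2*z*sin(y*z) - 5*exp(y + z))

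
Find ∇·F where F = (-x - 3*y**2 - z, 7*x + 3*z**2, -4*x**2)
-1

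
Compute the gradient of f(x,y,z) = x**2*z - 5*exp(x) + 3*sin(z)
(2*x*z - 5*exp(x), 0, x**2 + 3*cos(z))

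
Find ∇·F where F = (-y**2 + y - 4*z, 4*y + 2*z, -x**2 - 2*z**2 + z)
5 - 4*z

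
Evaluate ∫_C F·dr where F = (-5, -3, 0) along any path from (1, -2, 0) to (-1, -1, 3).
7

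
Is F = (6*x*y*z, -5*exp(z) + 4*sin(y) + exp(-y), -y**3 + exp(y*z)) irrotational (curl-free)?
No, ∇×F = (-3*y**2 + z*exp(y*z) + 5*exp(z), 6*x*y, -6*x*z)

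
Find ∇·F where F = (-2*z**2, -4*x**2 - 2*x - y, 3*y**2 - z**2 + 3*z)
2 - 2*z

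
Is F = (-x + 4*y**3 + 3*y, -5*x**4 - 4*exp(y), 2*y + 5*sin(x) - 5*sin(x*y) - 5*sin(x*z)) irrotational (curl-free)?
No, ∇×F = (-5*x*cos(x*y) + 2, 5*y*cos(x*y) + 5*z*cos(x*z) - 5*cos(x), -20*x**3 - 12*y**2 - 3)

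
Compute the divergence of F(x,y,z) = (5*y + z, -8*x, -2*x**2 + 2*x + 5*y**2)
0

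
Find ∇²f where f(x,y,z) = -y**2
-2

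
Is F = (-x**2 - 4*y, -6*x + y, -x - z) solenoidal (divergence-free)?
No, ∇·F = -2*x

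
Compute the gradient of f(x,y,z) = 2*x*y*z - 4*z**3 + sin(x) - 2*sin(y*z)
(2*y*z + cos(x), 2*z*(x - cos(y*z)), 2*x*y - 2*y*cos(y*z) - 12*z**2)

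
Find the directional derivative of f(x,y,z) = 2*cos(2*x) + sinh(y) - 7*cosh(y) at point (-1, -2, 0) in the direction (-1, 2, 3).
sqrt(14)*(-2*sin(2) + cosh(2) + 7*sinh(2))/7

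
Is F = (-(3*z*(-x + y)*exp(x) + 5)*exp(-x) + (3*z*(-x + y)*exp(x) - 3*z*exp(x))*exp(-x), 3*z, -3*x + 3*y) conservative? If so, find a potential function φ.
Yes, F is conservative. φ = (3*z*(-x + y)*exp(x) + 5)*exp(-x)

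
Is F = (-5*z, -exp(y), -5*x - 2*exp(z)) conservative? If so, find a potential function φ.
Yes, F is conservative. φ = -5*x*z - exp(y) - 2*exp(z)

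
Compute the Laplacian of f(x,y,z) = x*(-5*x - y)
-10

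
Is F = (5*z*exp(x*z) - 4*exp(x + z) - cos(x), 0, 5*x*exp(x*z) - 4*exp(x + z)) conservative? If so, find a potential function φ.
Yes, F is conservative. φ = 5*exp(x*z) - 4*exp(x + z) - sin(x)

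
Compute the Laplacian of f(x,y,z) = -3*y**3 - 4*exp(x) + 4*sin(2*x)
-18*y - 4*exp(x) - 16*sin(2*x)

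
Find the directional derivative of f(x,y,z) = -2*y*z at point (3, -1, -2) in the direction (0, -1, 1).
-sqrt(2)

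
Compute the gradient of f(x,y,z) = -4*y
(0, -4, 0)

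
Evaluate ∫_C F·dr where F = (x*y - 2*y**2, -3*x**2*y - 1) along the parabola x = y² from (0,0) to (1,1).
-21/10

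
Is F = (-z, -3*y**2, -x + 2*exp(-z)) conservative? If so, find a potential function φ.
Yes, F is conservative. φ = -x*z - y**3 - 2*exp(-z)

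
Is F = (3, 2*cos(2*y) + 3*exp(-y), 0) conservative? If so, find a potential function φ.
Yes, F is conservative. φ = 3*x + sin(2*y) - 3*exp(-y)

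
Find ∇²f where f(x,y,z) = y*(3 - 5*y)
-10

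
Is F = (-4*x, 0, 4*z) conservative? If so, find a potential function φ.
Yes, F is conservative. φ = -2*x**2 + 2*z**2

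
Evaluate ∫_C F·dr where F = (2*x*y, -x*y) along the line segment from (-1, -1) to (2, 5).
0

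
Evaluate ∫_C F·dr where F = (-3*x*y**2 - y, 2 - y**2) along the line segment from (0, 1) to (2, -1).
-16/3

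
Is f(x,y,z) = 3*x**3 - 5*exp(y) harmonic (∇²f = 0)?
No, ∇²f = 18*x - 5*exp(y)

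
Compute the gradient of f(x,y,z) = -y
(0, -1, 0)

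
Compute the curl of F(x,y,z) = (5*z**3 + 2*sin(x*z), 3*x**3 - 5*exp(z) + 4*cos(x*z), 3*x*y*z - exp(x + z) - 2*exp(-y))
(3*x*z + 4*x*sin(x*z) + 5*exp(z) + 2*exp(-y), 2*x*cos(x*z) - 3*y*z + 15*z**2 + exp(x + z), 9*x**2 - 4*z*sin(x*z))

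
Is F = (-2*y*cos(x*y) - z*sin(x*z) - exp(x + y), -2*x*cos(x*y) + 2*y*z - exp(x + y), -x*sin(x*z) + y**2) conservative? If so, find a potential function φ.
Yes, F is conservative. φ = y**2*z - exp(x + y) - 2*sin(x*y) + cos(x*z)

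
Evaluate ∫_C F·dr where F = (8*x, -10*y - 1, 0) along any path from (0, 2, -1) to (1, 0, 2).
26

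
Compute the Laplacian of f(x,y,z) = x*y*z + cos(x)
-cos(x)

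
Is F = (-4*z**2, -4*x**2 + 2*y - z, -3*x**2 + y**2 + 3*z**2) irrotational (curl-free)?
No, ∇×F = (2*y + 1, 6*x - 8*z, -8*x)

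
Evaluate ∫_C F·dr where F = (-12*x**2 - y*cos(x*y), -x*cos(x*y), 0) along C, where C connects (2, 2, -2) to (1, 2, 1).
-sin(2) + sin(4) + 28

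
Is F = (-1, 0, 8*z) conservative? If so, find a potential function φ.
Yes, F is conservative. φ = -x + 4*z**2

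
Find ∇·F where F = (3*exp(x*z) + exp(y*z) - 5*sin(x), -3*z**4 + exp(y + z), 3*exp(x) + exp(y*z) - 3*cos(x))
y*exp(y*z) + 3*z*exp(x*z) + exp(y + z) - 5*cos(x)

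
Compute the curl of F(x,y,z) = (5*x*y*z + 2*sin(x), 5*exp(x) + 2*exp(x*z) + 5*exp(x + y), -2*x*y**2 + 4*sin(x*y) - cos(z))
(2*x*(-2*y - exp(x*z) + 2*cos(x*y)), y*(5*x + 2*y - 4*cos(x*y)), -5*x*z + 2*z*exp(x*z) + 5*exp(x) + 5*exp(x + y))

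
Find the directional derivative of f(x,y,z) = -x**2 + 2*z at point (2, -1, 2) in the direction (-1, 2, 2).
8/3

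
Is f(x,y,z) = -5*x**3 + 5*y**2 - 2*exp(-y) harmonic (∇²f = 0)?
No, ∇²f = -30*x + 10 - 2*exp(-y)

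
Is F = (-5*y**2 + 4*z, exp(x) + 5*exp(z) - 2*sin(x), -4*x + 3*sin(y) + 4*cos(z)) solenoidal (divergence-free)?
No, ∇·F = -4*sin(z)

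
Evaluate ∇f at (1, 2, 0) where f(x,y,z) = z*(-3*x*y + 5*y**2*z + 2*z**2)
(0, 0, -6)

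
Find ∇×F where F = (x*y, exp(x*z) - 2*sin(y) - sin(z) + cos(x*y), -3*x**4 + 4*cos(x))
(-x*exp(x*z) + cos(z), 12*x**3 + 4*sin(x), -x - y*sin(x*y) + z*exp(x*z))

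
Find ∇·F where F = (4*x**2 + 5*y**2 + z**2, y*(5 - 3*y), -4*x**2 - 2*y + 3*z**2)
8*x - 6*y + 6*z + 5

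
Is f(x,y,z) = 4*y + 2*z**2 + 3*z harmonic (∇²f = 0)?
No, ∇²f = 4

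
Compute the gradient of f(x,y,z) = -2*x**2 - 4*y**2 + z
(-4*x, -8*y, 1)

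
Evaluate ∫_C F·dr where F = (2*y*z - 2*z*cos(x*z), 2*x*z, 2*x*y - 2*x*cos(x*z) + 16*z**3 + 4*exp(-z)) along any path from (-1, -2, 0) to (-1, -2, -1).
-4*E - 2*sin(1) + 4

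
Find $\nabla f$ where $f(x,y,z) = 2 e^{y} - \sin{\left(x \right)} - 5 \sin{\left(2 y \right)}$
(-cos(x), 2*exp(y) - 10*cos(2*y), 0)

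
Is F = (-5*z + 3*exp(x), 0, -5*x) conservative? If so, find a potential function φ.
Yes, F is conservative. φ = -5*x*z + 3*exp(x)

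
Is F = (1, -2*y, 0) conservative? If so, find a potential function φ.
Yes, F is conservative. φ = x - y**2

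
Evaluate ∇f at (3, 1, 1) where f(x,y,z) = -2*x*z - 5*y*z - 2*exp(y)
(-2, -2*E - 5, -11)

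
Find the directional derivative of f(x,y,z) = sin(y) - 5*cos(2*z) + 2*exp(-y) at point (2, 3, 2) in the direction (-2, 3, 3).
3*sqrt(22)*(10*exp(3)*sin(4) + exp(3)*cos(3) - 2)*exp(-3)/22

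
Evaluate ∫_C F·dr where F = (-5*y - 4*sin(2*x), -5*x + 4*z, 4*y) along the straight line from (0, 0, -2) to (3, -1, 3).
1 + 2*cos(6)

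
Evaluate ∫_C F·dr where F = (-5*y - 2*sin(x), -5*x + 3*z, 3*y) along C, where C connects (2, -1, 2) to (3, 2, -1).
-40 + 2*cos(3) - 2*cos(2)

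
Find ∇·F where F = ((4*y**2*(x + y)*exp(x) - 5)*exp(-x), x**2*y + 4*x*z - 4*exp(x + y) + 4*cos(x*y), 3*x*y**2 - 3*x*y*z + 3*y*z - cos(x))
x**2 - 3*x*y - 4*x*sin(x*y) + 4*y**2 + 3*y - 4*exp(x + y) + 5*exp(-x)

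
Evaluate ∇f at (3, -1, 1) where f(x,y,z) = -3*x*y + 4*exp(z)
(3, -9, 4*E)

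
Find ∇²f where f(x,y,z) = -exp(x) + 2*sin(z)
-exp(x) - 2*sin(z)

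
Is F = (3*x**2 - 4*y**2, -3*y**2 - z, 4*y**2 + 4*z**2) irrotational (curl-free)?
No, ∇×F = (8*y + 1, 0, 8*y)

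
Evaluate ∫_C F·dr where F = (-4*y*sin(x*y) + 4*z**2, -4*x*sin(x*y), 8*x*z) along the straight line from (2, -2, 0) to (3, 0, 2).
52 - 4*cos(4)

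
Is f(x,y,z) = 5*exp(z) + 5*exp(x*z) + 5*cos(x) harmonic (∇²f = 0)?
No, ∇²f = 5*x**2*exp(x*z) + 5*z**2*exp(x*z) + 5*exp(z) - 5*cos(x)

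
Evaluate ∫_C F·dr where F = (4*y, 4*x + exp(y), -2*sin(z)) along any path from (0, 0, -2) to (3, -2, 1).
-25 + exp(-2) - 2*cos(2) + 2*cos(1)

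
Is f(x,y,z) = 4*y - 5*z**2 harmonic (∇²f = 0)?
No, ∇²f = -10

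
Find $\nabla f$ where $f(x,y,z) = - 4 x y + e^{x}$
(-4*y + exp(x), -4*x, 0)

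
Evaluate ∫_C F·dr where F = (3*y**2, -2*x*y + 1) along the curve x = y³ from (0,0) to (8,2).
234/5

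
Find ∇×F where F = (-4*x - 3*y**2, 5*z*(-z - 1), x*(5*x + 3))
(10*z + 5, -10*x - 3, 6*y)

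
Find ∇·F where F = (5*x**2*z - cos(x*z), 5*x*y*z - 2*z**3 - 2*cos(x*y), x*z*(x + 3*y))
15*x*z + x*(x + 3*y) + 2*x*sin(x*y) + z*sin(x*z)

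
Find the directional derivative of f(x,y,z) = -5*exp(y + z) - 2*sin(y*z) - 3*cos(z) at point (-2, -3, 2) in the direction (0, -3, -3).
sqrt(2)*(-3*E*sin(2)/2 - E*cos(6) + 5)*exp(-1)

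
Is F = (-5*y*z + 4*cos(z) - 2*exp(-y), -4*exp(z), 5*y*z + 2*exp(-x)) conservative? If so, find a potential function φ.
No, ∇×F = (5*z + 4*exp(z), -5*y - 4*sin(z) + 2*exp(-x), 5*z - 2*exp(-y)) ≠ 0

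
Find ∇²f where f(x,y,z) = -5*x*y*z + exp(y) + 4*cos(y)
exp(y) - 4*cos(y)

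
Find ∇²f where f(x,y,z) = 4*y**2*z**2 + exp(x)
8*y**2 + 8*z**2 + exp(x)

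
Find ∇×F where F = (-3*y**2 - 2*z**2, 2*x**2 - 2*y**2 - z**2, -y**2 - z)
(-2*y + 2*z, -4*z, 4*x + 6*y)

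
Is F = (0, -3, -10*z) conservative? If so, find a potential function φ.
Yes, F is conservative. φ = -3*y - 5*z**2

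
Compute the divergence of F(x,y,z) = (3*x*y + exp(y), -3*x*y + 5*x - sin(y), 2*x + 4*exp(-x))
-3*x + 3*y - cos(y)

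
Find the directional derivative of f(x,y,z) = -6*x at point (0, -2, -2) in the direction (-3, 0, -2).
18*sqrt(13)/13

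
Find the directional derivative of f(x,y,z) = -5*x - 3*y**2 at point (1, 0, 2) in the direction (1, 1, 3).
-5*sqrt(11)/11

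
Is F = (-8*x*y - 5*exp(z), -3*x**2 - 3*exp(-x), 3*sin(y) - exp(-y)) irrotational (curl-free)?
No, ∇×F = (3*cos(y) + exp(-y), -5*exp(z), 2*x + 3*exp(-x))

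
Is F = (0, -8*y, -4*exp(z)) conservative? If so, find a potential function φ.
Yes, F is conservative. φ = -4*y**2 - 4*exp(z)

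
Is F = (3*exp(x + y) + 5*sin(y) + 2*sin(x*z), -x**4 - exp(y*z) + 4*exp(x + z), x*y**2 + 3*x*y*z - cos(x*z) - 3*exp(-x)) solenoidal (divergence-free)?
No, ∇·F = 3*x*y + x*sin(x*z) - z*exp(y*z) + 2*z*cos(x*z) + 3*exp(x + y)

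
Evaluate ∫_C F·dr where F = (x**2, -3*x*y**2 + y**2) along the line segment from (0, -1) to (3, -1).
9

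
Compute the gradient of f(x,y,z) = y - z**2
(0, 1, -2*z)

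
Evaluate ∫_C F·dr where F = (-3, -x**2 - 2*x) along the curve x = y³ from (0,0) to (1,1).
-51/14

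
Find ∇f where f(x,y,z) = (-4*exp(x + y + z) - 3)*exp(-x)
(3*exp(-x), -4*exp(y + z), -4*exp(y + z))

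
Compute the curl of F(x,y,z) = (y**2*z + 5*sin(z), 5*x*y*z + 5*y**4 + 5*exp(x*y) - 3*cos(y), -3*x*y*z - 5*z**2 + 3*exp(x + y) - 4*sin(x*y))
(-5*x*y - 3*x*z - 4*x*cos(x*y) + 3*exp(x + y), y**2 + 3*y*z + 4*y*cos(x*y) - 3*exp(x + y) + 5*cos(z), y*(3*z + 5*exp(x*y)))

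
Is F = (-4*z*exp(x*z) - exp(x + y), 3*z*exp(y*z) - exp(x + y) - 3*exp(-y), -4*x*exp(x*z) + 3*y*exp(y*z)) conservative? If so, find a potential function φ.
Yes, F is conservative. φ = -4*exp(x*z) + 3*exp(y*z) - exp(x + y) + 3*exp(-y)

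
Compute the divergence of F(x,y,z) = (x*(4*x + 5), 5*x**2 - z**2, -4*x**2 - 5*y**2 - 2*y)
8*x + 5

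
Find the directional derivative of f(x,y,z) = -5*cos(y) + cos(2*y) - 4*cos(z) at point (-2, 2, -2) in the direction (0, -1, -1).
sqrt(2)*(sin(4) - sin(2)/2)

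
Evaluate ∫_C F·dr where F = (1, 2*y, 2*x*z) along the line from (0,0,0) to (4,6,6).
136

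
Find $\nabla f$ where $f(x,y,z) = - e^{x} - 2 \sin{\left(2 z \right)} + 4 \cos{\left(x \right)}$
(-exp(x) - 4*sin(x), 0, -4*cos(2*z))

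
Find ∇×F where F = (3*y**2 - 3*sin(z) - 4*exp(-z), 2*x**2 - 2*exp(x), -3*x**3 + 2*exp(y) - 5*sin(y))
(2*exp(y) - 5*cos(y), 9*x**2 - 3*cos(z) + 4*exp(-z), 4*x - 6*y - 2*exp(x))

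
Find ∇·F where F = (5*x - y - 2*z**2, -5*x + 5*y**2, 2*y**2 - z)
10*y + 4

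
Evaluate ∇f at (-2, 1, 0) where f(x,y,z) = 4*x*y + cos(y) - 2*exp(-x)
(4 + 2*exp(2), -8 - sin(1), 0)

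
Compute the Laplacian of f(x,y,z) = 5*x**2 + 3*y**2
16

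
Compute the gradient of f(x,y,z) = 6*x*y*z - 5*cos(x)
(6*y*z + 5*sin(x), 6*x*z, 6*x*y)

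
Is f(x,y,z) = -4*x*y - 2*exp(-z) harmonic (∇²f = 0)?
No, ∇²f = -2*exp(-z)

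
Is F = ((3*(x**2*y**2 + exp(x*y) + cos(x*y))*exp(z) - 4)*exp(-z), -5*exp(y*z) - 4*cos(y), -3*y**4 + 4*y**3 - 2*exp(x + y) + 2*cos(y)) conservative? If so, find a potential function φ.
No, ∇×F = (-12*y**3 + 12*y**2 + 5*y*exp(y*z) - 2*exp(x + y) - 2*sin(y), 2*(exp(x + y + z) + 2)*exp(-z), 3*x*(-2*x*y - exp(x*y) + sin(x*y))) ≠ 0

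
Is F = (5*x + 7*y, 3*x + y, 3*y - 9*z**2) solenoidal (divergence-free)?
No, ∇·F = 6 - 18*z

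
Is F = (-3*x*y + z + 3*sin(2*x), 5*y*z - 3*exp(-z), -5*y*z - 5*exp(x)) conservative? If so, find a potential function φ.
No, ∇×F = (-5*y - 5*z - 3*exp(-z), 5*exp(x) + 1, 3*x) ≠ 0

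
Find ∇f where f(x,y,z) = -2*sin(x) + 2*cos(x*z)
(-2*z*sin(x*z) - 2*cos(x), 0, -2*x*sin(x*z))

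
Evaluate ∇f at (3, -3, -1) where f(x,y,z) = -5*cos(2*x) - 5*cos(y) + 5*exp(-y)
(10*sin(6), -5*exp(3) - 5*sin(3), 0)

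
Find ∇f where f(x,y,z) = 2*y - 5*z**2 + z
(0, 2, 1 - 10*z)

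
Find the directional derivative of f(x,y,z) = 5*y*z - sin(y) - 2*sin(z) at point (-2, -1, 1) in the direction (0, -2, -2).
3*sqrt(2)*cos(1)/2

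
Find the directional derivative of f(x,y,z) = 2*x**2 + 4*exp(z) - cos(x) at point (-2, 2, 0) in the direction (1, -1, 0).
-sqrt(2)*(sin(2) + 8)/2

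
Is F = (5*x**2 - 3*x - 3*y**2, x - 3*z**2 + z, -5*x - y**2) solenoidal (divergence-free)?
No, ∇·F = 10*x - 3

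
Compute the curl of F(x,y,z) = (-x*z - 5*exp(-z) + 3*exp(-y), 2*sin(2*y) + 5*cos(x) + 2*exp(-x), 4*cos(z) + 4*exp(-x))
(0, -x + 5*exp(-z) + 4*exp(-x), -5*sin(x) + 3*exp(-y) - 2*exp(-x))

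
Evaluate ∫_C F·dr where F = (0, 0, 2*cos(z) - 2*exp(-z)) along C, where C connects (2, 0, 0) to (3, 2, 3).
-2 + 2*exp(-3) + 2*sin(3)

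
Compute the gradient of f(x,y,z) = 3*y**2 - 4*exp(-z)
(0, 6*y, 4*exp(-z))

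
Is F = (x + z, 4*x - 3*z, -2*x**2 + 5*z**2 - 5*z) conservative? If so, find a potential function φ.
No, ∇×F = (3, 4*x + 1, 4) ≠ 0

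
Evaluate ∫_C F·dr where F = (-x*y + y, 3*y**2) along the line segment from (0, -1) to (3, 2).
6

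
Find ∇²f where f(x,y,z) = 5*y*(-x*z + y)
10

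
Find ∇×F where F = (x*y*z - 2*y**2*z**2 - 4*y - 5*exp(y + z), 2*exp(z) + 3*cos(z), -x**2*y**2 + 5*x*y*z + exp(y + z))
(-2*x**2*y + 5*x*z - 2*exp(z) + exp(y + z) + 3*sin(z), 2*x*y**2 + x*y - 4*y**2*z - 5*y*z - 5*exp(y + z), -x*z + 4*y*z**2 + 5*exp(y + z) + 4)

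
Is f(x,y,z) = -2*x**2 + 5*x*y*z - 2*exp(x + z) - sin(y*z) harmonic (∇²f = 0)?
No, ∇²f = y**2*sin(y*z) + z**2*sin(y*z) - 4*exp(x + z) - 4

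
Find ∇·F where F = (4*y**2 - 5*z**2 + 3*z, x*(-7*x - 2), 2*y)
0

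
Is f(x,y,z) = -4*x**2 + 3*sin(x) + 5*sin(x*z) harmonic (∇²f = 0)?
No, ∇²f = -5*x**2*sin(x*z) - 5*z**2*sin(x*z) - 3*sin(x) - 8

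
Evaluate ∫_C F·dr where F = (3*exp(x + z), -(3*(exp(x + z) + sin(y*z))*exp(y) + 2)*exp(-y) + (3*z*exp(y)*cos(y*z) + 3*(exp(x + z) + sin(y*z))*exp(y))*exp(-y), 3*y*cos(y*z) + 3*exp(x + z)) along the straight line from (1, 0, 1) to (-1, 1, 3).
-2 + 3*sin(3) + 2*exp(-1)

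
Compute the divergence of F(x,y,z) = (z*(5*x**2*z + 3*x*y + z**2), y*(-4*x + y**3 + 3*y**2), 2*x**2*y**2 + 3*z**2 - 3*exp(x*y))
10*x*z**2 - 4*x + 4*y**3 + 9*y**2 + 3*y*z + 6*z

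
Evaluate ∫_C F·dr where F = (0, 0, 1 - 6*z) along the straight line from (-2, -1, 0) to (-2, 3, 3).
-24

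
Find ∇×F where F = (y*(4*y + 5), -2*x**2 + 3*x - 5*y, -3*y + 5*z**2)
(-3, 0, -4*x - 8*y - 2)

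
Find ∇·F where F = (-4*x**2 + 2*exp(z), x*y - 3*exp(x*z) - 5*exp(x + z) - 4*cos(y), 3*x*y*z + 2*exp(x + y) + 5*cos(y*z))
3*x*y - 7*x - 5*y*sin(y*z) + 4*sin(y)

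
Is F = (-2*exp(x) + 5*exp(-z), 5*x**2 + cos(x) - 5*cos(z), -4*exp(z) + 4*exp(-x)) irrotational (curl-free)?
No, ∇×F = (-5*sin(z), -5*exp(-z) + 4*exp(-x), 10*x - sin(x))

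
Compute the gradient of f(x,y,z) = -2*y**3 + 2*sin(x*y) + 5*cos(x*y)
(y*(-5*sin(x*y) + 2*cos(x*y)), -5*x*sin(x*y) + 2*x*cos(x*y) - 6*y**2, 0)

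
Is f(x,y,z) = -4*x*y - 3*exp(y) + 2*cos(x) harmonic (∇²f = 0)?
No, ∇²f = -3*exp(y) - 2*cos(x)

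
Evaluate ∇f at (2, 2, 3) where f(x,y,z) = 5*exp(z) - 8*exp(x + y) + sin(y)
(-8*exp(4), -8*exp(4) + cos(2), 5*exp(3))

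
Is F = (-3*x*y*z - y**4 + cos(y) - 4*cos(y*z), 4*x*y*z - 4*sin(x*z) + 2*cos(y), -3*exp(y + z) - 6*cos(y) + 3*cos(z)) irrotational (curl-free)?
No, ∇×F = (-4*x*y + 4*x*cos(x*z) - 3*exp(y + z) + 6*sin(y), y*(-3*x + 4*sin(y*z)), 3*x*z + 4*y**3 + 4*y*z - 4*z*sin(y*z) - 4*z*cos(x*z) + sin(y))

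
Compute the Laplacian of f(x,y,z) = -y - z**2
-2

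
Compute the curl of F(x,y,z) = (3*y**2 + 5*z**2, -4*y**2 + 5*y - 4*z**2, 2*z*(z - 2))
(8*z, 10*z, -6*y)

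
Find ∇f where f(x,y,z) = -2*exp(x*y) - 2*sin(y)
(-2*y*exp(x*y), -2*x*exp(x*y) - 2*cos(y), 0)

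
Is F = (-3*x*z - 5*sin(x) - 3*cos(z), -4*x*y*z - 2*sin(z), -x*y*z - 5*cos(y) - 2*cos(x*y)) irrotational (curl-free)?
No, ∇×F = (4*x*y - x*z + 2*x*sin(x*y) + 5*sin(y) + 2*cos(z), -3*x + y*z - 2*y*sin(x*y) + 3*sin(z), -4*y*z)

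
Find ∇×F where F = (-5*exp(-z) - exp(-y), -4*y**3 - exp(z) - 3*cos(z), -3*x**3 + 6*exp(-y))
(exp(z) - 3*sin(z) - 6*exp(-y), 9*x**2 + 5*exp(-z), -exp(-y))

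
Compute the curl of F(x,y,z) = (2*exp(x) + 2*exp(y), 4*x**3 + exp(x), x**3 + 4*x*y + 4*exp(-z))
(4*x, -3*x**2 - 4*y, 12*x**2 + exp(x) - 2*exp(y))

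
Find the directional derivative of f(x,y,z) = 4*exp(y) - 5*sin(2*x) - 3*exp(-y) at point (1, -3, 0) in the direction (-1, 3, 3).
sqrt(19)*(10*exp(3)*cos(2) + 12 + 9*exp(6))*exp(-3)/19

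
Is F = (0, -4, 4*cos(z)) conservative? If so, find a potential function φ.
Yes, F is conservative. φ = -4*y + 4*sin(z)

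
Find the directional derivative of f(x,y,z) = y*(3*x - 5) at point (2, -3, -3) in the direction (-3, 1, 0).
14*sqrt(10)/5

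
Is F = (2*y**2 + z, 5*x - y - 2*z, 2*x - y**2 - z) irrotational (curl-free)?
No, ∇×F = (2 - 2*y, -1, 5 - 4*y)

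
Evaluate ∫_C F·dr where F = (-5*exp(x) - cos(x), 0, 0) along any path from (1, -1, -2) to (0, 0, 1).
-5 + sin(1) + 5*E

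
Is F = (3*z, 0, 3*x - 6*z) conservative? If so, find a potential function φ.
Yes, F is conservative. φ = 3*z*(x - z)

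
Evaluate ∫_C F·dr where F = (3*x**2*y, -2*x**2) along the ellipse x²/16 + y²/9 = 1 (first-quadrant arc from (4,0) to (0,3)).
-36*pi - 64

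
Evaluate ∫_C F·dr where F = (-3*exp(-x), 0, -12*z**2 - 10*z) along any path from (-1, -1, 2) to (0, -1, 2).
3 - 3*E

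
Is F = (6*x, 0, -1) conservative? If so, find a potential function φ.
Yes, F is conservative. φ = 3*x**2 - z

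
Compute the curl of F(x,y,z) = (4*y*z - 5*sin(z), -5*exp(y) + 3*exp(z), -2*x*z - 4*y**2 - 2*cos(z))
(-8*y - 3*exp(z), 4*y + 2*z - 5*cos(z), -4*z)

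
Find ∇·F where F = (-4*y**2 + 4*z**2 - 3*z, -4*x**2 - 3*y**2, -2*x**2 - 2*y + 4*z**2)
-6*y + 8*z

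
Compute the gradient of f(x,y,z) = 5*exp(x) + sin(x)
(5*exp(x) + cos(x), 0, 0)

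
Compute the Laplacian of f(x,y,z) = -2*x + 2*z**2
4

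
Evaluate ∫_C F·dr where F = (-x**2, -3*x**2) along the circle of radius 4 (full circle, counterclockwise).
0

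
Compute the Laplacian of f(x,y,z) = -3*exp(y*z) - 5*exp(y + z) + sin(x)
-3*y**2*exp(y*z) - 3*z**2*exp(y*z) - 10*exp(y + z) - sin(x)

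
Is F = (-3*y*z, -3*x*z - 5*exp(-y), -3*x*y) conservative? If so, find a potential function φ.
Yes, F is conservative. φ = -3*x*y*z + 5*exp(-y)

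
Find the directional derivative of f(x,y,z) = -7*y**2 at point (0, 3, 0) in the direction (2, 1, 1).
-7*sqrt(6)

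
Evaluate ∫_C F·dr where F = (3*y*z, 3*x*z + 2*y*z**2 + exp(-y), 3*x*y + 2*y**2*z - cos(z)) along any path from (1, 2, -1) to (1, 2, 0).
2 - sin(1)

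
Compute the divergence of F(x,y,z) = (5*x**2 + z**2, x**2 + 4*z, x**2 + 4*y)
10*x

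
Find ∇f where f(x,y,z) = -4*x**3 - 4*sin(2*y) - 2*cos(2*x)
(-12*x**2 + 4*sin(2*x), -8*cos(2*y), 0)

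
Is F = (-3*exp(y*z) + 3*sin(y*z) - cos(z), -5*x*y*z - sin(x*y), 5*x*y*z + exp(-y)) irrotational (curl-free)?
No, ∇×F = ((5*x*(y + z)*exp(y) - 1)*exp(-y), -5*y*z - 3*y*exp(y*z) + 3*y*cos(y*z) + sin(z), -5*y*z - y*cos(x*y) + 3*z*exp(y*z) - 3*z*cos(y*z))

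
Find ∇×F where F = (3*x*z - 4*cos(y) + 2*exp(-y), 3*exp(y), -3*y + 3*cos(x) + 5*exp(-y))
(-3 - 5*exp(-y), 3*x + 3*sin(x), -4*sin(y) + 2*exp(-y))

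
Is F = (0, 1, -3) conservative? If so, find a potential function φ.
Yes, F is conservative. φ = y - 3*z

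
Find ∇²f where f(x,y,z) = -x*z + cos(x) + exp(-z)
-cos(x) + exp(-z)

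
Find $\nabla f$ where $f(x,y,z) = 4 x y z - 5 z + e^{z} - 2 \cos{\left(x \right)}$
(4*y*z + 2*sin(x), 4*x*z, 4*x*y + exp(z) - 5)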